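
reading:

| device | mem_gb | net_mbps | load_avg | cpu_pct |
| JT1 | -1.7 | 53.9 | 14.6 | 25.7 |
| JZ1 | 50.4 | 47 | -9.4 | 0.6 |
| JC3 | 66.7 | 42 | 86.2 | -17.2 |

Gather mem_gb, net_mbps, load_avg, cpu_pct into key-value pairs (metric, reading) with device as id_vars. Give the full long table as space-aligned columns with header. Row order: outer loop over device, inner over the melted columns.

device  metric    reading
JT1     mem_gb    -1.7   
JT1     net_mbps  53.9   
JT1     load_avg  14.6   
JT1     cpu_pct   25.7   
JZ1     mem_gb    50.4   
JZ1     net_mbps  47     
JZ1     load_avg  -9.4   
JZ1     cpu_pct   0.6    
JC3     mem_gb    66.7   
JC3     net_mbps  42     
JC3     load_avg  86.2   
JC3     cpu_pct   -17.2  

Each (device, column) pair becomes one row: 3 × 4 = 12 rows.
For example, (JT1, mem_gb) → reading=-1.7.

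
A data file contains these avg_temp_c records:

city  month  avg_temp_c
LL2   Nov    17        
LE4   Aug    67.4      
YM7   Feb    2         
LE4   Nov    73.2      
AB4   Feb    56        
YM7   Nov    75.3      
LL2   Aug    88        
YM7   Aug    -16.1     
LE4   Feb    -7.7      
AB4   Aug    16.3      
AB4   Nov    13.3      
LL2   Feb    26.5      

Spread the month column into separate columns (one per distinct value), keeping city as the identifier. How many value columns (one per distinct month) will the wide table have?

3

3 distinct month values: Aug, Nov, Feb.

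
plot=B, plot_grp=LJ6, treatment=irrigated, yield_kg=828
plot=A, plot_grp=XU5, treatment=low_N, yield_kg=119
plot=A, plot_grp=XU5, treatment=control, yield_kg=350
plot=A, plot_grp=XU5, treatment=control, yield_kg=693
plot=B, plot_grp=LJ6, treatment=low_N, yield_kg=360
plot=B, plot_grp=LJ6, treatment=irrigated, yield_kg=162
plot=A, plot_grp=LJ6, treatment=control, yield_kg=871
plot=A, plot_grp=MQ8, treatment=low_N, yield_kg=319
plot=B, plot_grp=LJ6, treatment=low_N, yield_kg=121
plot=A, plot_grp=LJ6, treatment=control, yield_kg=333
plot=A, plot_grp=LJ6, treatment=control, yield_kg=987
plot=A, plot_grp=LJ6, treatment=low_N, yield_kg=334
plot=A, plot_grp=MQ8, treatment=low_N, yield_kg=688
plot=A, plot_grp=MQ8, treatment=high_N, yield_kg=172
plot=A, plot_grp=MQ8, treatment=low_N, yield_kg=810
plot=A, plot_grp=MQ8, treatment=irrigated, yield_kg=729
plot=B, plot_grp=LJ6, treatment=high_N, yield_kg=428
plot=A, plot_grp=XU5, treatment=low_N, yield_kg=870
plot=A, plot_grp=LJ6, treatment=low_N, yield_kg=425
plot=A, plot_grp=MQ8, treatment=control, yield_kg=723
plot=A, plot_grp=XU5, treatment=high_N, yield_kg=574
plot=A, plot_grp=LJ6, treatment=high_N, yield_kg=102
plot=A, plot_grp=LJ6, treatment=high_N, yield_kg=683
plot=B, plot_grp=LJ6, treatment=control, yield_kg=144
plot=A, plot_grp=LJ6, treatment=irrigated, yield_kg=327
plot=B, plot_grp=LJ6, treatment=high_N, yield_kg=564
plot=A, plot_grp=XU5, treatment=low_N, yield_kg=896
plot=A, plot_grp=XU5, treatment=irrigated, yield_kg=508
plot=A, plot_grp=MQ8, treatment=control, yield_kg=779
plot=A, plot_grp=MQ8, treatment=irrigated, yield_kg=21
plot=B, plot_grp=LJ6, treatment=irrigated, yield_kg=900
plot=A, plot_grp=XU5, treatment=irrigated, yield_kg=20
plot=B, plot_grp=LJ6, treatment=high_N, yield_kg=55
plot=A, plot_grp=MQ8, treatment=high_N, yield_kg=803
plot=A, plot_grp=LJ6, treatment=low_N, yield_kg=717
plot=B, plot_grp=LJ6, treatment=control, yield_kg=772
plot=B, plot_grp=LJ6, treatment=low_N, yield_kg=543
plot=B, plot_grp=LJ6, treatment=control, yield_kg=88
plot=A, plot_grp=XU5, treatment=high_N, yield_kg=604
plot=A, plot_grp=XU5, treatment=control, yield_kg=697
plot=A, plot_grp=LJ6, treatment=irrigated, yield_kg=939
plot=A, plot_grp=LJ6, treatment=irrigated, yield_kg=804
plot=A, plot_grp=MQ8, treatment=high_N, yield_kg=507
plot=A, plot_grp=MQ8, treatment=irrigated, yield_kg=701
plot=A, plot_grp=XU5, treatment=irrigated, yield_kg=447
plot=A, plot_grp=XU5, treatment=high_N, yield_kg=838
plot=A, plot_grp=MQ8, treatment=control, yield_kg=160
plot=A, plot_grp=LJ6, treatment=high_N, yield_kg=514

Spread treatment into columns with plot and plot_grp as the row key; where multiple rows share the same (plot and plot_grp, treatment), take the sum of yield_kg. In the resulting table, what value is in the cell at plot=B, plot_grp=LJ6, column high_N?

1047

Rows with plot=B, plot_grp=LJ6 and treatment=high_N: yield_kg values are 428, 564, 55.
428 + 564 + 55 = 1047.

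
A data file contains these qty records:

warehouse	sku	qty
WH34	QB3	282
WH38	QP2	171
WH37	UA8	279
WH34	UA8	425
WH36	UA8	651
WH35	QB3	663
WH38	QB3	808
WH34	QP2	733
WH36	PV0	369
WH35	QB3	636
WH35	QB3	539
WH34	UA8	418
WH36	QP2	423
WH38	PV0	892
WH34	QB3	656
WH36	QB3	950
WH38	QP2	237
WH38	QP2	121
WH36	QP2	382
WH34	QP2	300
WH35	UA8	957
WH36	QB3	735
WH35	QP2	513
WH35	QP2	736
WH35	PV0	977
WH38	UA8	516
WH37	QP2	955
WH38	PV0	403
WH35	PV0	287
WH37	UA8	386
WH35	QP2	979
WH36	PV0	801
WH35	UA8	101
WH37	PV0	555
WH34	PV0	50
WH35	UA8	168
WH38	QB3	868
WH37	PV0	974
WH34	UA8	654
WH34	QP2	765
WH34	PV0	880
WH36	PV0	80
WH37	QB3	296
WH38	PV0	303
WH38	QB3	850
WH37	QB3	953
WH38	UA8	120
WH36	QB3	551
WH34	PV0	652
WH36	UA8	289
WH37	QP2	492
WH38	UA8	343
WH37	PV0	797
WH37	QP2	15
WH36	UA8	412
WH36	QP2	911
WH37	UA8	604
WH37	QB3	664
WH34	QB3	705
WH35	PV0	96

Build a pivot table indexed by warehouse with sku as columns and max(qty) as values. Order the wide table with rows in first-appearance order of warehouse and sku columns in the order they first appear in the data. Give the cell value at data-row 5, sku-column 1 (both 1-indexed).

663

With rows in first-appearance order of warehouse, row 5 is warehouse=WH35. sku columns in first-appearance order: QB3, QP2, UA8, PV0; column 1 is QB3.
Long rows with warehouse=WH35, sku=QB3: max(663, 636, 539) = 663.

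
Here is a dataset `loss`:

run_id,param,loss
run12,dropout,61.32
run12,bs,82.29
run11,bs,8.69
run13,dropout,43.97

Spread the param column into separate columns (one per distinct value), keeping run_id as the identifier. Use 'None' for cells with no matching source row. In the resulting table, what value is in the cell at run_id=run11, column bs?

The long row with run_id=run11, param=bs has loss=8.69.

8.69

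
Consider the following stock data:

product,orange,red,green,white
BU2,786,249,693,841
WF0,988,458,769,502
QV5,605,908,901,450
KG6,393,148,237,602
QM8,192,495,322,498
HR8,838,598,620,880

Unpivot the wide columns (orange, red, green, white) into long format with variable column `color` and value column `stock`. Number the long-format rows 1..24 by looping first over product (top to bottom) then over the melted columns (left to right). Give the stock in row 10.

908

24 rows total (6 × 4). Row 10: index ⌊(10-1)/4⌋ = 2 into product → QV5; (10-1) mod 4 = 1 into the melted columns → red.
So row 10 is (QV5, red, 908); stock = 908.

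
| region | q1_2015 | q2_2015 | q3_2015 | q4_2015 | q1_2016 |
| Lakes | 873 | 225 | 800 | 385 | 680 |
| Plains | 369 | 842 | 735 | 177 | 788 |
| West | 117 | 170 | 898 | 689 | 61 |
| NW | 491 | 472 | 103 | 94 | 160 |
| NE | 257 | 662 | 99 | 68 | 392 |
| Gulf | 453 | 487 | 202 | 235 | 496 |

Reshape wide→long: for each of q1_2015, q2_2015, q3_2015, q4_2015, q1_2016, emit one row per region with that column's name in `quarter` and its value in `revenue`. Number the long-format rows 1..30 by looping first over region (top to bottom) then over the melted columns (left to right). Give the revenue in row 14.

30 rows total (6 × 5). Row 14: index ⌊(14-1)/5⌋ = 2 into region → West; (14-1) mod 5 = 3 into the melted columns → q4_2015.
So row 14 is (West, q4_2015, 689); revenue = 689.

689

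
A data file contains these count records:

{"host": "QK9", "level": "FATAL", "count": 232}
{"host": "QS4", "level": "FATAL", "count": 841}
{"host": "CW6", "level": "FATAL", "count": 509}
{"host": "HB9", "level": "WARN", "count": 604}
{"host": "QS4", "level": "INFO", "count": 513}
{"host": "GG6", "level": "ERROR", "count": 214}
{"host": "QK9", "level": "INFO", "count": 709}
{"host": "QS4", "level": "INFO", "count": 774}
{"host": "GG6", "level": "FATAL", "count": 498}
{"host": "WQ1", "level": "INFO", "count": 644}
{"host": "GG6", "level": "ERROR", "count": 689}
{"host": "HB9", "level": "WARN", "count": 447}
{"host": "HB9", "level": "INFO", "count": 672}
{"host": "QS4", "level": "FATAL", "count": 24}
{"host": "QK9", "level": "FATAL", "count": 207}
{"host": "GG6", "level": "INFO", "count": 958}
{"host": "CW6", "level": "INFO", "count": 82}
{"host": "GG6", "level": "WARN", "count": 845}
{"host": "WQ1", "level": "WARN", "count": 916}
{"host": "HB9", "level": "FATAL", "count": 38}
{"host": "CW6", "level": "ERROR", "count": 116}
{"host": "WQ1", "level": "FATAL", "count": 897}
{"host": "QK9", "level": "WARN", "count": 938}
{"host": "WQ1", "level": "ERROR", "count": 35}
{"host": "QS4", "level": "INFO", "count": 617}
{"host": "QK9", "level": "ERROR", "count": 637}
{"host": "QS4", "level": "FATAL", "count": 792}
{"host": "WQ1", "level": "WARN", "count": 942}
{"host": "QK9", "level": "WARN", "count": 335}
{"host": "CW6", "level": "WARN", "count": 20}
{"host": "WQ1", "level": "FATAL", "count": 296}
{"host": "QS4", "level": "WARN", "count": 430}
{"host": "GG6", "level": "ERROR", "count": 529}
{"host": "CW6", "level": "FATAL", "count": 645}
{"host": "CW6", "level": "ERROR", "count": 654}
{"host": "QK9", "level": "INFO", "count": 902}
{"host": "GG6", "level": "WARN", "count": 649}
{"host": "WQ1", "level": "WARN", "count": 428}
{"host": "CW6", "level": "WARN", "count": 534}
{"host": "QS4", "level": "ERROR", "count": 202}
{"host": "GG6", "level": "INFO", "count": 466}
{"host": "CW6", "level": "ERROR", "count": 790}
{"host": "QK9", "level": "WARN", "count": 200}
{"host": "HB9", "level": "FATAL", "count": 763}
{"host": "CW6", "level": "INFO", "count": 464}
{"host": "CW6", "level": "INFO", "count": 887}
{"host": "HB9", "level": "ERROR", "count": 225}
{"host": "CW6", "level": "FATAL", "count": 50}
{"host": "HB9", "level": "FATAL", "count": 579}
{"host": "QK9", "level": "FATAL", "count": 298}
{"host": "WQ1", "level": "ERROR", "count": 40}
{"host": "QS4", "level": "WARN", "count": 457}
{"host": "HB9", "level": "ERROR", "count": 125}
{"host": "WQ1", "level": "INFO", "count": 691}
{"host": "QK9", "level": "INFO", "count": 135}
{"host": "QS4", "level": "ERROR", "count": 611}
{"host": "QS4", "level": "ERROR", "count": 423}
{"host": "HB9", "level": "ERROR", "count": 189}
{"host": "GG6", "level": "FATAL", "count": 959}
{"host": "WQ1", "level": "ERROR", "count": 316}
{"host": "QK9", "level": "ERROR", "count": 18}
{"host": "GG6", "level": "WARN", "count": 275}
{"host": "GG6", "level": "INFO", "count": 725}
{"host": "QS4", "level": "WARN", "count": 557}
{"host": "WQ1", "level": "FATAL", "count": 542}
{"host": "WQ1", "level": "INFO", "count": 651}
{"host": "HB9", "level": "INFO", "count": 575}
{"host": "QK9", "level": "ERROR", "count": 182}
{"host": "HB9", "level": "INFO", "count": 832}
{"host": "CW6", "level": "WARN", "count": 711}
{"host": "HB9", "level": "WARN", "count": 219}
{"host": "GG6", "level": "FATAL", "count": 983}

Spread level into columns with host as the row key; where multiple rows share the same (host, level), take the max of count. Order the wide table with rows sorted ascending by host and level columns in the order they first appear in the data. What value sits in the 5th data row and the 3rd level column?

With rows sorted ascending by host, row 5 is host=QS4. level columns in first-appearance order: FATAL, WARN, INFO, ERROR; column 3 is INFO.
Long rows with host=QS4, level=INFO: max(513, 774, 617) = 774.

774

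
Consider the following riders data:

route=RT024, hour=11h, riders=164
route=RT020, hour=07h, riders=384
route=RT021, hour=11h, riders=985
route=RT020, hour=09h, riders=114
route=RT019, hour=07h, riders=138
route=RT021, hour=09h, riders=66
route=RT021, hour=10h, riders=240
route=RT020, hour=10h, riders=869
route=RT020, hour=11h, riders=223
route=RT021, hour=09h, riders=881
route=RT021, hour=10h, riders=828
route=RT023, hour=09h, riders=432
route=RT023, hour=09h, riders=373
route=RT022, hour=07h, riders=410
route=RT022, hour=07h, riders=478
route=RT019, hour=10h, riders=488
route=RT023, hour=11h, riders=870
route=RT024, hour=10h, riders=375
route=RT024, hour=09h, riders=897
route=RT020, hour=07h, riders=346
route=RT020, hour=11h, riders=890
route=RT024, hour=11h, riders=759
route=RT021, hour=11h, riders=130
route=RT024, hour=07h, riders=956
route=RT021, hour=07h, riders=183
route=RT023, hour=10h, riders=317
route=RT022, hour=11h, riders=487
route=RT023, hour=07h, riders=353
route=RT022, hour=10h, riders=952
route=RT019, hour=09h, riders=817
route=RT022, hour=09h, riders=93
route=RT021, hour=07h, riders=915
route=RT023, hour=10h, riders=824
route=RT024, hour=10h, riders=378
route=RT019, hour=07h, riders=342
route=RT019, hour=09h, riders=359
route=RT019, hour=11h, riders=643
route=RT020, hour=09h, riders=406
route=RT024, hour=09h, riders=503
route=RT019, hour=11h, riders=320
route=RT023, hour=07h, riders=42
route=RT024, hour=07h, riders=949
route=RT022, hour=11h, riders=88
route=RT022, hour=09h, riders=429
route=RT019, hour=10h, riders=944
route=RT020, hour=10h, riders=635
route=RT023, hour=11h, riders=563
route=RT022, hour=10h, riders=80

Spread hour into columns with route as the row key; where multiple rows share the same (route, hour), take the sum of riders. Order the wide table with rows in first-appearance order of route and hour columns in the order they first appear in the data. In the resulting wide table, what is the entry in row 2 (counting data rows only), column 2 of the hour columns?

730

With rows in first-appearance order of route, row 2 is route=RT020. hour columns in first-appearance order: 11h, 07h, 09h, 10h; column 2 is 07h.
Long rows with route=RT020, hour=07h: 384 + 346 = 730.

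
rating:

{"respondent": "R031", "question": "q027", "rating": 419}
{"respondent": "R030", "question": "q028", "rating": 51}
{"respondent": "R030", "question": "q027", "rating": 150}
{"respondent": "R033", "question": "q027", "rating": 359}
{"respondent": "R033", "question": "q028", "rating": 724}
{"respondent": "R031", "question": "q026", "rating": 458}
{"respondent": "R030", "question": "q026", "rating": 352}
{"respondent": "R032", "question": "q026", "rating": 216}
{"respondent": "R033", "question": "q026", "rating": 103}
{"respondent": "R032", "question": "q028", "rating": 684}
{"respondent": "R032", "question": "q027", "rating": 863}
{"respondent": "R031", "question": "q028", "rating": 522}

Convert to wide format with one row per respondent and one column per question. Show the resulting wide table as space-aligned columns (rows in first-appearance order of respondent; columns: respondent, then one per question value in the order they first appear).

respondent  q027  q028  q026
R031        419   522   458 
R030        150   51    352 
R033        359   724   103 
R032        863   684   216 

Columns: respondent plus the 3 distinct question values (q027, q028, q026).
For example, row R031 column q027 takes rating=419 from the long row (R031, q027).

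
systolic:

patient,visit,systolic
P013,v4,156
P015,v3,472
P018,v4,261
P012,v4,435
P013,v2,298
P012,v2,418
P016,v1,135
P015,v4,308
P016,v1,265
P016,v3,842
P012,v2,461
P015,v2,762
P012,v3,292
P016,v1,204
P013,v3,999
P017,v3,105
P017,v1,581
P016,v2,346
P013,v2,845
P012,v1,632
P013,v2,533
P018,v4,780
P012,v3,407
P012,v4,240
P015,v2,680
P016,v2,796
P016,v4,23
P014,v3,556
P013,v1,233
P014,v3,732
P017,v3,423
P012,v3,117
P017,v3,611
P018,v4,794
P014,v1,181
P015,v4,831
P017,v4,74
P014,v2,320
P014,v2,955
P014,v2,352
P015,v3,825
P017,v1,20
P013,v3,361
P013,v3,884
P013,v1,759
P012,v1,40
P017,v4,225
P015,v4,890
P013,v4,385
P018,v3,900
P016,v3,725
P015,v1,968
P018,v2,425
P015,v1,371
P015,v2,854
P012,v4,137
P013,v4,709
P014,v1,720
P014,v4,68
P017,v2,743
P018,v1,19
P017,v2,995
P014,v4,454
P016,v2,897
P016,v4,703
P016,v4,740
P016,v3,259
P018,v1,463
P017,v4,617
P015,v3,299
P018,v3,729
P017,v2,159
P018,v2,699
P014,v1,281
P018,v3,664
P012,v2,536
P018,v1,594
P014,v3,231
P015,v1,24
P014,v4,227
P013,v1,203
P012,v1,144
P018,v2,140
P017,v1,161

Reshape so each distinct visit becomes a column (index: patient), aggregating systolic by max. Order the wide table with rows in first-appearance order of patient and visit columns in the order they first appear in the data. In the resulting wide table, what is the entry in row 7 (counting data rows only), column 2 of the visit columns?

With rows in first-appearance order of patient, row 7 is patient=P014. visit columns in first-appearance order: v4, v3, v2, v1; column 2 is v3.
Long rows with patient=P014, visit=v3: max(556, 732, 231) = 732.

732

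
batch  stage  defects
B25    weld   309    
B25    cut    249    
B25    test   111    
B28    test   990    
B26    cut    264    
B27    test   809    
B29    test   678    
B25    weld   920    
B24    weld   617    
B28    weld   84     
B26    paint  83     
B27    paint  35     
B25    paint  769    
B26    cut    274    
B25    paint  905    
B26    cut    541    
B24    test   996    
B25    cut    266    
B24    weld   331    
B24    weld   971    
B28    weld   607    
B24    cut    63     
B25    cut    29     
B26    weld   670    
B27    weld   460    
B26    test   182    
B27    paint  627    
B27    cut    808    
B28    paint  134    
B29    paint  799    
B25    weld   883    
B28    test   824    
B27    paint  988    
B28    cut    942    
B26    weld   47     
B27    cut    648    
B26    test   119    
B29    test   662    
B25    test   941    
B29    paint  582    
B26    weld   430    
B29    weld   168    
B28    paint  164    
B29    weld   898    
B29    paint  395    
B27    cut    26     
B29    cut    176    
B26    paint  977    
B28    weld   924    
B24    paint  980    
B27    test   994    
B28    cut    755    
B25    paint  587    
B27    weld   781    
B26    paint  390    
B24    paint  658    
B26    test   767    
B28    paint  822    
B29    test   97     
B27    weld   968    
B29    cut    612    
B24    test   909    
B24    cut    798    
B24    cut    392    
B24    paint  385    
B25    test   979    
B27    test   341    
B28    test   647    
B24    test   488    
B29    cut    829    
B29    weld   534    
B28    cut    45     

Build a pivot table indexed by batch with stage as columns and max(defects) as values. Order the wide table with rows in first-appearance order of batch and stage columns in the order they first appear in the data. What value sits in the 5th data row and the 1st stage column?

898

With rows in first-appearance order of batch, row 5 is batch=B29. stage columns in first-appearance order: weld, cut, test, paint; column 1 is weld.
Long rows with batch=B29, stage=weld: max(168, 898, 534) = 898.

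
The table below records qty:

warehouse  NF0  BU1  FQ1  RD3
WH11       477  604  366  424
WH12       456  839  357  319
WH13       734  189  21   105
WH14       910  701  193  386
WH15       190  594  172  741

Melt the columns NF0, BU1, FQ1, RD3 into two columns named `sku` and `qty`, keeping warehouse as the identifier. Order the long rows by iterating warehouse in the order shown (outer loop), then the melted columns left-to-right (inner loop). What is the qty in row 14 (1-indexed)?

20 rows total (5 × 4). Row 14: index ⌊(14-1)/4⌋ = 3 into warehouse → WH14; (14-1) mod 4 = 1 into the melted columns → BU1.
So row 14 is (WH14, BU1, 701); qty = 701.

701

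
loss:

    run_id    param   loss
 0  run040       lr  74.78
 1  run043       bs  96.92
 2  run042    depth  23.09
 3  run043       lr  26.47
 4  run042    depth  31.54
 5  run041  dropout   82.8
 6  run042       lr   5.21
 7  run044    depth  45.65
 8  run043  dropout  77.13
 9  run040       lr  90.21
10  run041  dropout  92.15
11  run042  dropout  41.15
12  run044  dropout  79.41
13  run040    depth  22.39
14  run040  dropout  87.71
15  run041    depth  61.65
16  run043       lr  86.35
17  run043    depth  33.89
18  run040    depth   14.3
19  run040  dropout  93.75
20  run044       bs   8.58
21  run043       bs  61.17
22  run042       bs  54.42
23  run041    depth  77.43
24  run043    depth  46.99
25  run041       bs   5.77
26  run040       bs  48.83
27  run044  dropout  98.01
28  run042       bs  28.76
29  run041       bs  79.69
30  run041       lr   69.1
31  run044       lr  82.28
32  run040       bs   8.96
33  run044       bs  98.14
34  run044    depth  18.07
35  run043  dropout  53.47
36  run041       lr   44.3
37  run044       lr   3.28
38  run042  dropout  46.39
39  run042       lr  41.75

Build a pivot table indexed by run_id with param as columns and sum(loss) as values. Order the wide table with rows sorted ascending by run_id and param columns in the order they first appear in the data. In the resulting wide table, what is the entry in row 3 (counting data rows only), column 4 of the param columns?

87.54

With rows sorted ascending by run_id, row 3 is run_id=run042. param columns in first-appearance order: lr, bs, depth, dropout; column 4 is dropout.
Long rows with run_id=run042, param=dropout: 41.15 + 46.39 = 87.54.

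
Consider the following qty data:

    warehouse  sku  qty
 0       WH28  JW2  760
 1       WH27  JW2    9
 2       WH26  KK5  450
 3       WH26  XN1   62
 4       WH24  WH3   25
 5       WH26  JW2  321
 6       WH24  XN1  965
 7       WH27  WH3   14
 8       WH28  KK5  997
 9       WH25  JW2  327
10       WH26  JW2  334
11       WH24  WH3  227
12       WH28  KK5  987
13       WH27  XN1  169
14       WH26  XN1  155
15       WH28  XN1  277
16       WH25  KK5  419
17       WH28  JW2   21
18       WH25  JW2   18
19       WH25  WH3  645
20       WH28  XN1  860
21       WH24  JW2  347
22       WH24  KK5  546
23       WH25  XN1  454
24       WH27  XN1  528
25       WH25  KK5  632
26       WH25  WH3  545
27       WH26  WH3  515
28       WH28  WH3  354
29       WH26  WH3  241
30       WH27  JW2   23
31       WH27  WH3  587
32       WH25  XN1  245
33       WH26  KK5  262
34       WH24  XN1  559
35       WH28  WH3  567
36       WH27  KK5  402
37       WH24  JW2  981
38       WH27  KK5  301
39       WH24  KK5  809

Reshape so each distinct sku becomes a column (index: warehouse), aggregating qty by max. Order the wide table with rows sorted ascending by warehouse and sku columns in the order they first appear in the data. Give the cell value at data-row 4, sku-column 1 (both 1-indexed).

23

With rows sorted ascending by warehouse, row 4 is warehouse=WH27. sku columns in first-appearance order: JW2, KK5, XN1, WH3; column 1 is JW2.
Long rows with warehouse=WH27, sku=JW2: max(9, 23) = 23.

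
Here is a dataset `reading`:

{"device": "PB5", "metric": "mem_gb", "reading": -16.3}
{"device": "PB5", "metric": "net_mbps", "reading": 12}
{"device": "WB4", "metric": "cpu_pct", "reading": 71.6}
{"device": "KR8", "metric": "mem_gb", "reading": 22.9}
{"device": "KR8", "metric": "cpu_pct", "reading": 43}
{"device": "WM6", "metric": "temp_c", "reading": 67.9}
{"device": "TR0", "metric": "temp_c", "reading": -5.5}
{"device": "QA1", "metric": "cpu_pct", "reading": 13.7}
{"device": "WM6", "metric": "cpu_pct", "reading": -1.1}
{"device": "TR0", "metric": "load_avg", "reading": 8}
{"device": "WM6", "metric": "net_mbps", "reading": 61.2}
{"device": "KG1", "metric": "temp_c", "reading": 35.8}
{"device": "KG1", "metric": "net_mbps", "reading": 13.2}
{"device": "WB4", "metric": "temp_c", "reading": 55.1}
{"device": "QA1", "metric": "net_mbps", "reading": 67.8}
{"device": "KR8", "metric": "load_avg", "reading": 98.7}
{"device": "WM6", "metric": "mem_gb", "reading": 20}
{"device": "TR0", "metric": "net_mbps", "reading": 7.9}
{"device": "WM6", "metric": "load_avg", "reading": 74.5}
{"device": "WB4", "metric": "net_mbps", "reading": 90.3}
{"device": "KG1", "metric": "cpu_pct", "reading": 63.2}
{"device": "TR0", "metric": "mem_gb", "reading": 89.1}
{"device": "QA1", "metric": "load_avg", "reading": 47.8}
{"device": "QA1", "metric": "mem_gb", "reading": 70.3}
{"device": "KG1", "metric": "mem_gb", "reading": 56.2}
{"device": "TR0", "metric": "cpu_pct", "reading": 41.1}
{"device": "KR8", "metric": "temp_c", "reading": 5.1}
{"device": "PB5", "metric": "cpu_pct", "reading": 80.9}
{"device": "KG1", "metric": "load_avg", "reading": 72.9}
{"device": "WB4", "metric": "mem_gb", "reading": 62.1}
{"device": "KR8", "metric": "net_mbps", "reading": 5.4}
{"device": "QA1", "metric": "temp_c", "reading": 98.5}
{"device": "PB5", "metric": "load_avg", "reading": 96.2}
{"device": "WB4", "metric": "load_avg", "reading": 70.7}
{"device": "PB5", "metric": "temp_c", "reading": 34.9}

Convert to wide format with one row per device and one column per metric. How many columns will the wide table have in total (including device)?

1 column for device plus 5 distinct metric values → 6 columns.

6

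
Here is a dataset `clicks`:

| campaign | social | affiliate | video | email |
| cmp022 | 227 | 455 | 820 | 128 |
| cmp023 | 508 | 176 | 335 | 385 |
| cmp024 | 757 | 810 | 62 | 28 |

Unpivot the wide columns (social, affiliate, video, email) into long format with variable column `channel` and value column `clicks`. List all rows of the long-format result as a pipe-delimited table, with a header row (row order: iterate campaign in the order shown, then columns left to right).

Each (campaign, column) pair becomes one row: 3 × 4 = 12 rows.
For example, (cmp022, social) → clicks=227.

| campaign | channel | clicks |
| cmp022 | social | 227 |
| cmp022 | affiliate | 455 |
| cmp022 | video | 820 |
| cmp022 | email | 128 |
| cmp023 | social | 508 |
| cmp023 | affiliate | 176 |
| cmp023 | video | 335 |
| cmp023 | email | 385 |
| cmp024 | social | 757 |
| cmp024 | affiliate | 810 |
| cmp024 | video | 62 |
| cmp024 | email | 28 |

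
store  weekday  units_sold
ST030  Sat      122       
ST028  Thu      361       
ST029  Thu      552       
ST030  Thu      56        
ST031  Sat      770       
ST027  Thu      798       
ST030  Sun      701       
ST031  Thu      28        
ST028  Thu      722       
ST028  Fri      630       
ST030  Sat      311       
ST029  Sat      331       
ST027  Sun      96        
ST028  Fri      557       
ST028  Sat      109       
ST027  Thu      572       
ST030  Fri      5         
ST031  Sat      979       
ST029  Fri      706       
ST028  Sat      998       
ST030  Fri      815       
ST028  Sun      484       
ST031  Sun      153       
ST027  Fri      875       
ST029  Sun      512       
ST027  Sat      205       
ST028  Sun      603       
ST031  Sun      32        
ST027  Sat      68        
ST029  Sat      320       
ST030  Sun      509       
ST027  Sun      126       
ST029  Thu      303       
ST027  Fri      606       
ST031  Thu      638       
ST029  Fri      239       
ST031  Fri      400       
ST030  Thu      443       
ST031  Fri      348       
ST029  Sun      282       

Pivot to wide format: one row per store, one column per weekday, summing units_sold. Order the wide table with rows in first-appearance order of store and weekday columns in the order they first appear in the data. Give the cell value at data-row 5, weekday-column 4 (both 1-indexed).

With rows in first-appearance order of store, row 5 is store=ST027. weekday columns in first-appearance order: Sat, Thu, Sun, Fri; column 4 is Fri.
Long rows with store=ST027, weekday=Fri: 875 + 606 = 1481.

1481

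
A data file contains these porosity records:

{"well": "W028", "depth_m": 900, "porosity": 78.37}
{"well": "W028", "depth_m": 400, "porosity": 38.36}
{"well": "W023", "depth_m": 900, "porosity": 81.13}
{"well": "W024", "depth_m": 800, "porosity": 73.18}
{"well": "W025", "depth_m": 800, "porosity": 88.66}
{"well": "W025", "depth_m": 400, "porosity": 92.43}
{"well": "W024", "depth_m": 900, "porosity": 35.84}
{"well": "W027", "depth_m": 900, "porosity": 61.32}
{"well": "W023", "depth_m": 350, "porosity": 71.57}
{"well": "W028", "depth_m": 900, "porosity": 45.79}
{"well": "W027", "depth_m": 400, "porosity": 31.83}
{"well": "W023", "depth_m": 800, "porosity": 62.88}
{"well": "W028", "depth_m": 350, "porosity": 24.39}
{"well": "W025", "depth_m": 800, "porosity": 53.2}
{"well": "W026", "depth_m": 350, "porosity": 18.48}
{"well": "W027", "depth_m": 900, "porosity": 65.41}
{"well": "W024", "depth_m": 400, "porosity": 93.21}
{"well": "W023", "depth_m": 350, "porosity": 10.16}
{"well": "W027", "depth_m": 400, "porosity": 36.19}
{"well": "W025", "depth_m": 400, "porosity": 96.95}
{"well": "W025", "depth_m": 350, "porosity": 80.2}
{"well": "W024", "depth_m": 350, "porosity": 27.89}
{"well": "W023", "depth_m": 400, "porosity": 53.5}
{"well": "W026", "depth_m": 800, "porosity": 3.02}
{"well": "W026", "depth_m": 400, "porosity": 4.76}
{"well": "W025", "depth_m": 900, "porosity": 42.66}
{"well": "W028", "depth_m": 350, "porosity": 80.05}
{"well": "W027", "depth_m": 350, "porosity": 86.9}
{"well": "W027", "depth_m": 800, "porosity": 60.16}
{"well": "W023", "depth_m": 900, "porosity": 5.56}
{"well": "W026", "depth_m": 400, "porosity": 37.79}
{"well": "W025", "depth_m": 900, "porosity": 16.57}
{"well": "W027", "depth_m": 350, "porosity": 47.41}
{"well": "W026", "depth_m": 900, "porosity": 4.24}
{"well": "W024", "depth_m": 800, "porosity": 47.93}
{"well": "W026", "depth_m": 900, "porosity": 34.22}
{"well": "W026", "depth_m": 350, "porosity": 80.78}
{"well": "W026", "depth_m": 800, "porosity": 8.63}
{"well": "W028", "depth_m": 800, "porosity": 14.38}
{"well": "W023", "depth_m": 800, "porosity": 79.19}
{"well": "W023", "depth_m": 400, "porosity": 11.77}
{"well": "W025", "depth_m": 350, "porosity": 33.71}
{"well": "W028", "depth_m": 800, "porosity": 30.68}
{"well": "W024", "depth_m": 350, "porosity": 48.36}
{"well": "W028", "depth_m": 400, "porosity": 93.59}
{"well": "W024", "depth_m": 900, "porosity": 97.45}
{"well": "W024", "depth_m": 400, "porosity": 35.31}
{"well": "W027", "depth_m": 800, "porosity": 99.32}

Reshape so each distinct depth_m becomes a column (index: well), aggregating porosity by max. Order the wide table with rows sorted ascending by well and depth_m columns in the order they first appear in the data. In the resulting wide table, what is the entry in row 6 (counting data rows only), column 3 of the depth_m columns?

With rows sorted ascending by well, row 6 is well=W028. depth_m columns in first-appearance order: 900, 400, 800, 350; column 3 is 800.
Long rows with well=W028, depth_m=800: max(14.38, 30.68) = 30.68.

30.68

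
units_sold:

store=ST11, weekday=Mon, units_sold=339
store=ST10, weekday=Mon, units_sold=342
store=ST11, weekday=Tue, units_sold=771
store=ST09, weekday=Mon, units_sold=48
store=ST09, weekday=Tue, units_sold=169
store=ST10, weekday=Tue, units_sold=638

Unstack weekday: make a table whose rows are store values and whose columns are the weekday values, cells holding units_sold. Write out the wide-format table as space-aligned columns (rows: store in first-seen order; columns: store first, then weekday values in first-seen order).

store  Mon  Tue
ST11   339  771
ST10   342  638
ST09   48   169

Columns: store plus the 2 distinct weekday values (Mon, Tue).
For example, row ST11 column Mon takes units_sold=339 from the long row (ST11, Mon).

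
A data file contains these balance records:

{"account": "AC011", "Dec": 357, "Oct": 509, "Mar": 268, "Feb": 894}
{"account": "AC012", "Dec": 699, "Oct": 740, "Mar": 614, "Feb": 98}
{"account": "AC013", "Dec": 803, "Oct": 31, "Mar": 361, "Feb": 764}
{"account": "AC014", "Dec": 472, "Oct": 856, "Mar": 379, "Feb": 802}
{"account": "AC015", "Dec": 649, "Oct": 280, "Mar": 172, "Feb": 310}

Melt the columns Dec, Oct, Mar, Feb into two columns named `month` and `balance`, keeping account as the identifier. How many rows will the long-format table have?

5 account values × 4 melted columns = 20 rows.

20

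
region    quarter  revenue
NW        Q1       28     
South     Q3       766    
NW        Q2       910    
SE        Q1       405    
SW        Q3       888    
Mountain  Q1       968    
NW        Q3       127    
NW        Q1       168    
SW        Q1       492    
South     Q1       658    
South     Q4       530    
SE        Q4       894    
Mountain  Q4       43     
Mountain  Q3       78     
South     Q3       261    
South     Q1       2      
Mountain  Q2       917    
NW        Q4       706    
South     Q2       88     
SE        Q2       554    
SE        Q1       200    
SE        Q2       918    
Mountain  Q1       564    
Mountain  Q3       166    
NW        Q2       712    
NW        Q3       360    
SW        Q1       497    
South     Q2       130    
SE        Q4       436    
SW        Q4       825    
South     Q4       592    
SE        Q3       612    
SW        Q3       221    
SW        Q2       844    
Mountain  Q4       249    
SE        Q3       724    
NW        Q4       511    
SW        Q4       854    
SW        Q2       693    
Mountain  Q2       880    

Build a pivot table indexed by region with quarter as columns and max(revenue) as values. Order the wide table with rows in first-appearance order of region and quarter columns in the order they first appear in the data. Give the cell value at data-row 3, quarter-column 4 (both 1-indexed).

With rows in first-appearance order of region, row 3 is region=SE. quarter columns in first-appearance order: Q1, Q3, Q2, Q4; column 4 is Q4.
Long rows with region=SE, quarter=Q4: max(894, 436) = 894.

894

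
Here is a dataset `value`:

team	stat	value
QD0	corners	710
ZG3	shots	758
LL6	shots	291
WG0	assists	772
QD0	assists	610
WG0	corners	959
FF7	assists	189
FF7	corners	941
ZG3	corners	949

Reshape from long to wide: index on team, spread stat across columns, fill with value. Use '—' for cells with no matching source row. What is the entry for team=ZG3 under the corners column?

The long row with team=ZG3, stat=corners has value=949.

949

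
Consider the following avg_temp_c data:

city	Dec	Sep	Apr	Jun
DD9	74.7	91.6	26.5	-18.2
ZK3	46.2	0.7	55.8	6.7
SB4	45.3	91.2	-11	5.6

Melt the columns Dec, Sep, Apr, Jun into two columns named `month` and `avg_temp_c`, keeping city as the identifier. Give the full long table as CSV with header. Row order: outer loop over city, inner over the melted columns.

Each (city, column) pair becomes one row: 3 × 4 = 12 rows.
For example, (DD9, Dec) → avg_temp_c=74.7.

city,month,avg_temp_c
DD9,Dec,74.7
DD9,Sep,91.6
DD9,Apr,26.5
DD9,Jun,-18.2
ZK3,Dec,46.2
ZK3,Sep,0.7
ZK3,Apr,55.8
ZK3,Jun,6.7
SB4,Dec,45.3
SB4,Sep,91.2
SB4,Apr,-11
SB4,Jun,5.6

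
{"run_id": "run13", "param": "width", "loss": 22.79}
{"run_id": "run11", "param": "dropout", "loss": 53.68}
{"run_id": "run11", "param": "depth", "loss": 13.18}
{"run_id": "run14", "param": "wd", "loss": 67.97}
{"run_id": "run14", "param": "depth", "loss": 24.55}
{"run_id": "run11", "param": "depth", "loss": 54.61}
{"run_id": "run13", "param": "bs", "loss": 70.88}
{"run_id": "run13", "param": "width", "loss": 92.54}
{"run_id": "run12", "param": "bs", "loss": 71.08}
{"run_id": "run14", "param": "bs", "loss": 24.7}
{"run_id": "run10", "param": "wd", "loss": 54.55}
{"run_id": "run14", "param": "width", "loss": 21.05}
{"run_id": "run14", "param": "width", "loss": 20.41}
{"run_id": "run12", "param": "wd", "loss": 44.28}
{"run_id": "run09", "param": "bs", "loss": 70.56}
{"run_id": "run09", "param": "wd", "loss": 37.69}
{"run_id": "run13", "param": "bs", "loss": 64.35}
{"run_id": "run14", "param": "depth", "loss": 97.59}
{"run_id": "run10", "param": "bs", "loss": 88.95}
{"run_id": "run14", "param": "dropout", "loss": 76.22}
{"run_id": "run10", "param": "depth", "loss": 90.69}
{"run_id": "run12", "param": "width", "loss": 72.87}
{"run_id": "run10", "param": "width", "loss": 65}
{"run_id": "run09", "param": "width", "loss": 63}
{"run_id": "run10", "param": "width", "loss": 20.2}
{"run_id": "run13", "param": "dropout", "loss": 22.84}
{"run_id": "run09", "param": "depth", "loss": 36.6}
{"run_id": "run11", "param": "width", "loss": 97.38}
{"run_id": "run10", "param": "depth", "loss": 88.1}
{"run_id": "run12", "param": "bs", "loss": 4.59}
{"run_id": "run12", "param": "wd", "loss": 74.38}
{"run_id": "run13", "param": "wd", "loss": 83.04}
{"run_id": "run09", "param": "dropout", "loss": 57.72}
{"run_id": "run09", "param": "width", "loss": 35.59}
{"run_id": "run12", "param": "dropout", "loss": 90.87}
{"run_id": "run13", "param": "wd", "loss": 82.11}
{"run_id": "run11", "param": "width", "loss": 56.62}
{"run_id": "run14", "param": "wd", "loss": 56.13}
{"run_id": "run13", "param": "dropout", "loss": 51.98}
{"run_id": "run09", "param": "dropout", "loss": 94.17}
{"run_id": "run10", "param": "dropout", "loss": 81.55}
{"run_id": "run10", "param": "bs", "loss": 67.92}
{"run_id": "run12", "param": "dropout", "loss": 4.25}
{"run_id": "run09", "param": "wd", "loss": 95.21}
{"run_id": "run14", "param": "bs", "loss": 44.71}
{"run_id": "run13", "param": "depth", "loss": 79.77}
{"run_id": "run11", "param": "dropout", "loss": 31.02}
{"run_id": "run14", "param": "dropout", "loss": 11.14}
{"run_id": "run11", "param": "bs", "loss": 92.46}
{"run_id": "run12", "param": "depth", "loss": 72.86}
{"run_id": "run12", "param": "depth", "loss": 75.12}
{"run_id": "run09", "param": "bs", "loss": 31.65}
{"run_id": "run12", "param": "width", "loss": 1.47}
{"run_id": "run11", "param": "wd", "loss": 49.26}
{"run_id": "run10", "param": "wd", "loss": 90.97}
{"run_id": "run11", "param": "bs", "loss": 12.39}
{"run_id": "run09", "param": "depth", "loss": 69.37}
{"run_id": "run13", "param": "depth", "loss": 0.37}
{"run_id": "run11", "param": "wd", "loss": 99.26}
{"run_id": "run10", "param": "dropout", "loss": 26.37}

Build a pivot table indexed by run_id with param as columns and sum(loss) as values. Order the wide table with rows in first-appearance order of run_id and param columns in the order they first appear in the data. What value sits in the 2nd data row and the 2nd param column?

With rows in first-appearance order of run_id, row 2 is run_id=run11. param columns in first-appearance order: width, dropout, depth, wd, bs; column 2 is dropout.
Long rows with run_id=run11, param=dropout: 53.68 + 31.02 = 84.70.

84.70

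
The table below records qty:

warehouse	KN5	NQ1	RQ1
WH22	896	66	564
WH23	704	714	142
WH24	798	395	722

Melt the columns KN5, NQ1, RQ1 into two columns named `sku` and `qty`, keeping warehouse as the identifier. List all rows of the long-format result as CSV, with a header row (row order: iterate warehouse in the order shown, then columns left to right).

warehouse,sku,qty
WH22,KN5,896
WH22,NQ1,66
WH22,RQ1,564
WH23,KN5,704
WH23,NQ1,714
WH23,RQ1,142
WH24,KN5,798
WH24,NQ1,395
WH24,RQ1,722

Each (warehouse, column) pair becomes one row: 3 × 3 = 9 rows.
For example, (WH22, KN5) → qty=896.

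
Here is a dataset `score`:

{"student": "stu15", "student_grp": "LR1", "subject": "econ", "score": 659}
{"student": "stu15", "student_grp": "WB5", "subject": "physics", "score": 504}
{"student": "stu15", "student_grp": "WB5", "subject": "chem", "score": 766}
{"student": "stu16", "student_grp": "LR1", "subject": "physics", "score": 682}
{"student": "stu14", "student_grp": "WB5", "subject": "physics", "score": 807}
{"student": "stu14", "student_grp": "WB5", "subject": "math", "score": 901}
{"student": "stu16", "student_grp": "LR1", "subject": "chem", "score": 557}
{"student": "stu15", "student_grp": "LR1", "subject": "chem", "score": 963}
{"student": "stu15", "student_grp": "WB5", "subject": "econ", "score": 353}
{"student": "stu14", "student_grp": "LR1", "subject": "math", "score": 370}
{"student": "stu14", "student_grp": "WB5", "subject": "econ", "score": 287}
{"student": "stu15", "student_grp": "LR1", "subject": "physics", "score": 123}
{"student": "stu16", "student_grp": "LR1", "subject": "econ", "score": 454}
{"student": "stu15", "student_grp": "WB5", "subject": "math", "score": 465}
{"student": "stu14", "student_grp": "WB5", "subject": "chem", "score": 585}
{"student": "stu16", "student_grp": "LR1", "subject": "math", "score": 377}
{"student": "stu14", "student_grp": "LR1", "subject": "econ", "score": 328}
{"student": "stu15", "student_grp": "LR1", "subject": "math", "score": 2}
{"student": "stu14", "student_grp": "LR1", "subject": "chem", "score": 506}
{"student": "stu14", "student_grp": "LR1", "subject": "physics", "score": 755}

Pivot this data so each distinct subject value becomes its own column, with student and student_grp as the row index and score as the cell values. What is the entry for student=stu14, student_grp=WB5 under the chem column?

585

Wide layout: rows indexed by student and student_grp, columns are the 4 distinct subject values (econ, physics, chem, math).
Cell (student=stu14, student_grp=WB5, subject=chem) draws from the long row where student=stu14, student_grp=WB5 and subject=chem, which has score=585.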